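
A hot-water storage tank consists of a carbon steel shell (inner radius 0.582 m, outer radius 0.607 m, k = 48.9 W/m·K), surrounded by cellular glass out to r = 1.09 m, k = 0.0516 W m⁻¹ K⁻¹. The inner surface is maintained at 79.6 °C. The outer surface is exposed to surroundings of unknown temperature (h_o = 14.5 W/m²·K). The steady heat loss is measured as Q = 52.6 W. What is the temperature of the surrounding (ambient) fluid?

Series resistances:
  R_carbon steel = (1/0.582 − 1/0.607)/(4πk) = 0.07077/(4π·48.9) = 1.152×10^-4 K/W
  R_cellular glass = (1/0.607 − 1/1.09)/(4πk) = 0.7300/(4π·0.0516) = 1.126 K/W
  R_conv,out = 1/(4πr²h) = 1/(4π·1.09²·14.5) = 0.004619 K/W
ΣR = 1.131 K/W
ΔT = Q·ΣR = 52.6 × 1.131 = 59.49 K
Heat flows outward, so T_out = T_in − ΔT = 79.6 − 59.49 = 20.1 °C

T_out = 20.1 °C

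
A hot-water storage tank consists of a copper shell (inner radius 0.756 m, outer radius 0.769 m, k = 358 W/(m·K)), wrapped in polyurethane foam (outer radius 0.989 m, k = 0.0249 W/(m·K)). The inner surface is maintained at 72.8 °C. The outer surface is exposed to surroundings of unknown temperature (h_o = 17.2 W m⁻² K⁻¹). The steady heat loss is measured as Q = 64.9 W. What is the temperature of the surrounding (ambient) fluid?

Series resistances:
  R_copper = (1/0.756 − 1/0.769)/(4πk) = 0.02236/(4π·358) = 4.971×10^-6 K/W
  R_polyurethane foam = (1/0.769 − 1/0.989)/(4πk) = 0.2893/(4π·0.0249) = 0.9245 K/W
  R_conv,out = 1/(4πr²h) = 1/(4π·0.989²·17.2) = 0.004730 K/W
ΣR = 0.9292 K/W
ΔT = Q·ΣR = 64.9 × 0.9292 = 60.31 K
Heat flows outward, so T_out = T_in − ΔT = 72.8 − 60.31 = 12.5 °C

T_out = 12.5 °C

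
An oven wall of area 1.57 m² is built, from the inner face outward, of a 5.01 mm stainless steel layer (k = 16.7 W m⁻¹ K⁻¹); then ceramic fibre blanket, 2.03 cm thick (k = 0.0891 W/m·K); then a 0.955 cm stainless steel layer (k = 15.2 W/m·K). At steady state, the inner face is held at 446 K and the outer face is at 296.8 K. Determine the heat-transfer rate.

Q = 1020 W

Series thermal resistances, inner to outer:
  R_stainless steel = L/(kA) = 0.00501/(16.7·1.57) = 1.911×10^-4 K/W
  R_ceramic fibre blanket = L/(kA) = 0.0203/(0.0891·1.57) = 0.1451 K/W
  R_stainless steel = L/(kA) = 0.00955/(15.2·1.57) = 4.002×10^-4 K/W
ΣR = 1.911×10^-4 + 0.1451 + 4.002×10^-4 = 0.1457 K/W
Q = ΔT/ΣR = (446 K − 296.8 K)/0.1457 = 1020 W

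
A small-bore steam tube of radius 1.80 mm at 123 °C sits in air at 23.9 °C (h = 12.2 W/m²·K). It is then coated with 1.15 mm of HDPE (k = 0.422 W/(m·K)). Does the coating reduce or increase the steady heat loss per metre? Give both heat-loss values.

increases: 13.7 → 21.5 W/m

Critical radius for a cylinder: r_cr = k/h = 0.0346 m = 3.46 cm.
Outer radius after coating: r₂ = 0.00180 + 0.00115 = 0.00295 m.
Since r₁ < r_cr and r₂ ≤ r_cr, the coating moves toward the maximum at r_cr — heat loss rises.
Bare: R = 1/(2πr₁h) = 7.247 m·K/W; Q = 99.1/7.247 = 13.7 W/m.
Coated: R = R_cond + R_conv = 4.609 m·K/W; Q = 99.1/4.609 = 21.5 W/m.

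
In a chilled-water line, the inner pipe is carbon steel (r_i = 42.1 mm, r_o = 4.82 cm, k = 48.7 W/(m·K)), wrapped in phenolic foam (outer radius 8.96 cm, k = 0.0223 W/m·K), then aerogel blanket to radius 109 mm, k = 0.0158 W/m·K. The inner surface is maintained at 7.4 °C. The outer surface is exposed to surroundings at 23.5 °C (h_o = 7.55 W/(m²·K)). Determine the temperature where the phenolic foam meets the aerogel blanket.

Resistance network (inner→outer):
  R'_carbon steel = ln(0.0482/0.0421)/(2πk) = 0.1353/(2π·48.7) = 4.422×10^-4 m·K/W
  R'_phenolic foam = ln(0.0896/0.0482)/(2πk) = 0.6200/(2π·0.0223) = 4.425 m·K/W
  R'_aerogel blanket = ln(0.109/0.0896)/(2πk) = 0.1960/(2π·0.0158) = 1.974 m·K/W
  R'_conv,out = 1/(2πr h) = 1/(2π·0.109·7.55) = 0.1934 m·K/W
ΣR = 4.422×10^-4 + 4.425 + 1.974 + 0.1934 = 6.593 m·K/W
Q' = ΔT/ΣR = (7.4 °C − 23.5 °C)/6.593 = -2.442 W/m
From the inner boundary to the phenolic foam/aerogel blanket interface, ΣR_partial = 4.425 m·K/W.
T_interface = T_in − Q'·ΣR_partial = 7.4 °C − (-2.442)(4.425) = 18.2 °C

T = 18.2 °C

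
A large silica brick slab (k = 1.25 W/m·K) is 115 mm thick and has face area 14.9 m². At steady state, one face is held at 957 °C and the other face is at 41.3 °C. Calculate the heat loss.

Q = 148 kW

Q = kA·ΔT/L = 1.25 × 14.9 × |957 °C − 41.3 °C| / 0.115 = 1.48×10^5 W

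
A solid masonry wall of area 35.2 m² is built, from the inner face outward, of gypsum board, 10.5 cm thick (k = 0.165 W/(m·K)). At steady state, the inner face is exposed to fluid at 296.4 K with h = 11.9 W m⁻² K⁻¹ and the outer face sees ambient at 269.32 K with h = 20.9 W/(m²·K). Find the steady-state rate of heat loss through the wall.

Resistance network (inner→outer):
  R_conv,in = 1/(hA) = 1/(11.9·35.2) = 0.002387 K/W
  R_gypsum board = L/(kA) = 0.105/(0.165·35.2) = 0.01808 K/W
  R_conv,out = 1/(hA) = 1/(20.9·35.2) = 0.001359 K/W
ΣR = 0.002387 + 0.01808 + 0.001359 = 0.02183 K/W
Q = ΔT/ΣR = (296.4 K − 269.32 K)/0.02183 = 1240 W

Q = 1240 W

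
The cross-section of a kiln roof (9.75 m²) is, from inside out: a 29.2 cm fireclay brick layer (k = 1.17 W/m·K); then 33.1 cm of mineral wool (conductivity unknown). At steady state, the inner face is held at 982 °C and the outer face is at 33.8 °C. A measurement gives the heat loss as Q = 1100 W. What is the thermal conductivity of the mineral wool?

ΣR = ΔT/Q = |982 − 33.8|/1100 = 0.8620 K/W
Known resistances:
  R_fireclay brick = L/(kA) = 0.292/(1.17·9.75) = 0.02560 K/W
R_mineral wool = ΣR − ΣR_known = 0.8620 − 0.02560 = 0.8364 K/W
L/(kA) = 0.8364 ⇒ k = 0.331/(0.8364·9.75) = 0.0406 W/m·K

k = 0.0406 W/m·K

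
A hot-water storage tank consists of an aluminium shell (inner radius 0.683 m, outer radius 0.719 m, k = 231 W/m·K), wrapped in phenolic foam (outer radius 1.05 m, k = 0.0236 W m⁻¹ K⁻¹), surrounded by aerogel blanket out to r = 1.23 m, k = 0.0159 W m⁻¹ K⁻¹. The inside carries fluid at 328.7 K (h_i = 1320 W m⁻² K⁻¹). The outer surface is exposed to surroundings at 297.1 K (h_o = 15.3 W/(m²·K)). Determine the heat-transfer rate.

Q = 14.5 W

Resistance network (inner→outer):
  R_conv,in = 1/(4πr²h) = 1/(4π·0.683²·1320) = 1.292×10^-4 K/W
  R_aluminium = (1/0.683 − 1/0.719)/(4πk) = 0.07331/(4π·231) = 2.525×10^-5 K/W
  R_phenolic foam = (1/0.719 − 1/1.05)/(4πk) = 0.4384/(4π·0.0236) = 1.478 K/W
  R_aerogel blanket = (1/1.05 − 1/1.23)/(4πk) = 0.1394/(4π·0.0159) = 0.6975 K/W
  R_conv,out = 1/(4πr²h) = 1/(4π·1.23²·15.3) = 0.003438 K/W
ΣR = 1.292×10^-4 + 2.525×10^-5 + 1.478 + 0.6975 + 0.003438 = 2.179 K/W
Q = ΔT/ΣR = (328.7 K − 297.1 K)/2.179 = 14.5 W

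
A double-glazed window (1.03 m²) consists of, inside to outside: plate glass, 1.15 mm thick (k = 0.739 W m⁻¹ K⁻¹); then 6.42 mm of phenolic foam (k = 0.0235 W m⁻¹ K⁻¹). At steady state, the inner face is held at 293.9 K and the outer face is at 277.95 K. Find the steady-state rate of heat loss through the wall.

Q = 59.8 W

Resistance network (inner→outer):
  R_plate glass = L/(kA) = 0.00115/(0.739·1.03) = 0.001511 K/W
  R_phenolic foam = L/(kA) = 0.00642/(0.0235·1.03) = 0.2652 K/W
ΣR = 0.001511 + 0.2652 = 0.2667 K/W
Q = ΔT/ΣR = (293.9 K − 277.95 K)/0.2667 = 59.8 W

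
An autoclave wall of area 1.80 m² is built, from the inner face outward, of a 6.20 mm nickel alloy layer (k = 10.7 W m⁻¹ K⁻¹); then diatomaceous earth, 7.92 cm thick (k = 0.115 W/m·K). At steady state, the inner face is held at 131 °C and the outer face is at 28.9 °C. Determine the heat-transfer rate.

Treat each layer as a resistance in series:
  R_nickel alloy = L/(kA) = 0.00620/(10.7·1.80) = 3.219×10^-4 K/W
  R_diatomaceous earth = L/(kA) = 0.0792/(0.115·1.80) = 0.3826 K/W
ΣR = 3.219×10^-4 + 0.3826 = 0.3829 K/W
Q = ΔT/ΣR = (131 °C − 28.9 °C)/0.3829 = 267 W

Q = 267 W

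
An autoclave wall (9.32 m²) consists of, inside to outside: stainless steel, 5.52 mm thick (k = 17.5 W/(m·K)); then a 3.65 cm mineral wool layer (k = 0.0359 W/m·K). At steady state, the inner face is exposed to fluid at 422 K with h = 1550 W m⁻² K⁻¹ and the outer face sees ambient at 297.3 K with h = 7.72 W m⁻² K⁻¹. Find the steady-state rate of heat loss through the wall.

Q = 1010 W

Treat each layer as a resistance in series:
  R_conv,in = 1/(hA) = 1/(1550·9.32) = 6.922×10^-5 K/W
  R_stainless steel = L/(kA) = 0.00552/(17.5·9.32) = 3.384×10^-5 K/W
  R_mineral wool = L/(kA) = 0.0365/(0.0359·9.32) = 0.1091 K/W
  R_conv,out = 1/(hA) = 1/(7.72·9.32) = 0.01390 K/W
ΣR = 6.922×10^-5 + 3.384×10^-5 + 0.1091 + 0.01390 = 0.1231 K/W
Q = ΔT/ΣR = (422 K − 297.3 K)/0.1231 = 1010 W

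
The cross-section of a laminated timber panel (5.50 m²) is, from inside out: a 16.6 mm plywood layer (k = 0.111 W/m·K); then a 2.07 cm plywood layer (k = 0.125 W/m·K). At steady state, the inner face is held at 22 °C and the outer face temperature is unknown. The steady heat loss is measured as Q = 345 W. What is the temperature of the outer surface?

Sum the resistances:
  R_plywood = L/(kA) = 0.0166/(0.111·5.50) = 0.02719 K/W
  R_plywood = L/(kA) = 0.0207/(0.125·5.50) = 0.03011 K/W
ΣR = 0.05730 K/W
ΔT = Q·ΣR = 345 × 0.05730 = 19.77 K
Heat flows outward, so T_out = T_in − ΔT = 22 − 19.77 = 2.23 °C

T_out = 2.23 °C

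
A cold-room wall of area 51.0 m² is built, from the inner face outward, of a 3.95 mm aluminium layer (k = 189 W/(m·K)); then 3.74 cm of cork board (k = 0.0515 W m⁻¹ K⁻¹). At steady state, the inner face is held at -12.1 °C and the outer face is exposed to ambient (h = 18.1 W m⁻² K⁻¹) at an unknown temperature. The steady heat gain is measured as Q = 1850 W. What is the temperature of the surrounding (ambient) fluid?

Sum the resistances:
  R_aluminium = L/(kA) = 0.00395/(189·51.0) = 4.098×10^-7 K/W
  R_cork board = L/(kA) = 0.0374/(0.0515·51.0) = 0.01424 K/W
  R_conv,out = 1/(hA) = 1/(18.1·51.0) = 0.001083 K/W
ΣR = 0.01532 K/W
ΔT = Q·ΣR = 1850 × 0.01532 = 28.34 K
Heat flows inward, so T_out = T_in + ΔT = -12.1 + 28.34 = 16.2 °C

T_out = 16.2 °C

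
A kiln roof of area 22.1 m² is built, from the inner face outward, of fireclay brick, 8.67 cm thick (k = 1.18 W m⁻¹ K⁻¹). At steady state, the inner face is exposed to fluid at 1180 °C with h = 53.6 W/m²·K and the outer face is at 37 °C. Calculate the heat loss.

Q = 274 kW

Resistance network (inner→outer):
  R_conv,in = 1/(hA) = 1/(53.6·22.1) = 8.442×10^-4 K/W
  R_fireclay brick = L/(kA) = 0.0867/(1.18·22.1) = 0.003325 K/W
ΣR = 8.442×10^-4 + 0.003325 = 0.004169 K/W
Q = ΔT/ΣR = (1180 °C − 37 °C)/0.004169 = 2.74×10^5 W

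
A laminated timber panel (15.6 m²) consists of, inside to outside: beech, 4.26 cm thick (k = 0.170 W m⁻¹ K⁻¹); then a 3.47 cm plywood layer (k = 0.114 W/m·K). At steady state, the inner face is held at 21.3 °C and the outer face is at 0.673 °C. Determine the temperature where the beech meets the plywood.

Resistance network (inner→outer):
  R_beech = L/(kA) = 0.0426/(0.170·15.6) = 0.01606 K/W
  R_plywood = L/(kA) = 0.0347/(0.114·15.6) = 0.01951 K/W
ΣR = 0.01606 + 0.01951 = 0.03557 K/W
Q = ΔT/ΣR = (21.3 °C − 0.673 °C)/0.03557 = 579.9 W
From the inner boundary to the beech/plywood interface, ΣR_partial = 0.01606 K/W.
T_interface = T_in − Q·ΣR_partial = 21.3 °C − (579.9)(0.01606) = 12.0 °C

T = 12.0 °C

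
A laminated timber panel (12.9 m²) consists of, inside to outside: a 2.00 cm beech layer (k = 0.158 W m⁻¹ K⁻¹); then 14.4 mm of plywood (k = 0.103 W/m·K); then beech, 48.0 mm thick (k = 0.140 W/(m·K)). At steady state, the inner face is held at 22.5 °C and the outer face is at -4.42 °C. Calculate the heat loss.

Resistance network (inner→outer):
  R_beech = L/(kA) = 0.0200/(0.158·12.9) = 0.009813 K/W
  R_plywood = L/(kA) = 0.0144/(0.103·12.9) = 0.01084 K/W
  R_beech = L/(kA) = 0.0480/(0.140·12.9) = 0.02658 K/W
ΣR = 0.009813 + 0.01084 + 0.02658 = 0.04723 K/W
Q = ΔT/ΣR = (22.5 °C − -4.42 °C)/0.04723 = 570 W

Q = 570 W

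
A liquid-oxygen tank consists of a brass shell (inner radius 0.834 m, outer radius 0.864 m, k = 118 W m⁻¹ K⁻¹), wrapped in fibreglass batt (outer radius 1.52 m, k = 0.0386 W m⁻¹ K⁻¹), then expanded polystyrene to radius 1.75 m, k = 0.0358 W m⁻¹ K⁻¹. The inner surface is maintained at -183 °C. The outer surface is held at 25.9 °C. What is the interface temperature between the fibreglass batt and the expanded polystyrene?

Treat each layer as a resistance in series:
  R_brass = (1/0.834 − 1/0.864)/(4πk) = 0.04163/(4π·118) = 2.808×10^-5 K/W
  R_fibreglass batt = (1/0.864 − 1/1.52)/(4πk) = 0.4995/(4π·0.0386) = 1.030 K/W
  R_expanded polystyrene = (1/1.52 − 1/1.75)/(4πk) = 0.08647/(4π·0.0358) = 0.1922 K/W
ΣR = 2.808×10^-5 + 1.030 + 0.1922 = 1.222 K/W
Q = ΔT/ΣR = (-183 °C − 25.9 °C)/1.222 = -170.9 W
From the inner boundary to the fibreglass batt/expanded polystyrene interface, ΣR_partial = 1.030 K/W.
T_interface = T_in − Q·ΣR_partial = -183 °C − (-170.9)(1.030) = -7.0 °C

T = -7.0 °C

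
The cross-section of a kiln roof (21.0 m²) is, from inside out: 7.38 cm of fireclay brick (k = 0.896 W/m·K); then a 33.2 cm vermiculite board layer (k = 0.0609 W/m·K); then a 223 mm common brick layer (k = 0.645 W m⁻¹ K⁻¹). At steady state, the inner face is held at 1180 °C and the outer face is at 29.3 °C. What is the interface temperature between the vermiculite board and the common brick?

T = 97 °C

Series thermal resistances, inner to outer:
  R_fireclay brick = L/(kA) = 0.0738/(0.896·21.0) = 0.003922 K/W
  R_vermiculite board = L/(kA) = 0.332/(0.0609·21.0) = 0.2596 K/W
  R_common brick = L/(kA) = 0.223/(0.645·21.0) = 0.01646 K/W
ΣR = 0.003922 + 0.2596 + 0.01646 = 0.2800 K/W
Q = ΔT/ΣR = (1180 °C − 29.3 °C)/0.2800 = 4110 W
From the inner boundary to the vermiculite board/common brick interface, ΣR_partial = 0.2635 K/W.
T_interface = T_in − Q·ΣR_partial = 1180 °C − (4110)(0.2635) = 97 °C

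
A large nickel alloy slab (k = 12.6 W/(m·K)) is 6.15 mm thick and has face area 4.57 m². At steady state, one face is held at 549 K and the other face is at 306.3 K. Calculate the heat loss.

Q = 2270 kW

Q = kA·ΔT/L = 12.6 × 4.57 × |549 K − 306.3 K| / 0.00615 = 2.27×10^6 W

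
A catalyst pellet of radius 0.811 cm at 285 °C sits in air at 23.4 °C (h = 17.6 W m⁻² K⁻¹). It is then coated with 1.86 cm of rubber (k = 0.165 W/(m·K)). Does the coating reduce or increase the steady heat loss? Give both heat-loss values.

increases: 3.81 → 5.48 W

Critical radius for a sphere: r_cr = 2k/h = 0.0187 m = 1.88 cm.
Outer radius after coating: r₂ = 0.00811 + 0.0186 = 0.02671 m.
r₁ < r_cr < r₂: heat loss rises to a maximum at r_cr then falls. Whether the coating helps depends on whether Q(r₂) has dropped back below Q(r₁).
Bare: R = 1/(4πr₁²h) = 68.74 K/W; Q = 261.6/68.74 = 3.81 W.
Coated: R = R_cond + R_conv = 47.75 K/W; Q = 261.6/47.75 = 5.48 W.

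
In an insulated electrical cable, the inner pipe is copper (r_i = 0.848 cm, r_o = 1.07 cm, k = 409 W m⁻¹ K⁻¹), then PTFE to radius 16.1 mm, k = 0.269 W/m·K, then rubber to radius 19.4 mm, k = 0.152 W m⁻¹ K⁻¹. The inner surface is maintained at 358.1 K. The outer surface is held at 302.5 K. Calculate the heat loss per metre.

Treat each layer as a resistance in series:
  R'_copper = ln(0.0107/0.00848)/(2πk) = 0.2325/(2π·409) = 9.049×10^-5 m·K/W
  R'_PTFE = ln(0.0161/0.0107)/(2πk) = 0.4086/(2π·0.269) = 0.2417 m·K/W
  R'_rubber = ln(0.0194/0.0161)/(2πk) = 0.1865/(2π·0.152) = 0.1952 m·K/W
ΣR = 9.049×10^-5 + 0.2417 + 0.1952 = 0.4370 m·K/W
Q' = ΔT/ΣR = (358.1 K − 302.5 K)/0.4370 = 127 W/m

Q' = 127 W/m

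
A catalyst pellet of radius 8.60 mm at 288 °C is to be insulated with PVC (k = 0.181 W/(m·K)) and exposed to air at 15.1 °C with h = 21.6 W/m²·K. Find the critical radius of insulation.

r_cr = 1.68 cm

For a sphere, r_cr = 2k_ins/h = 2·0.181/21.6 = 0.0168 m = 1.68 cm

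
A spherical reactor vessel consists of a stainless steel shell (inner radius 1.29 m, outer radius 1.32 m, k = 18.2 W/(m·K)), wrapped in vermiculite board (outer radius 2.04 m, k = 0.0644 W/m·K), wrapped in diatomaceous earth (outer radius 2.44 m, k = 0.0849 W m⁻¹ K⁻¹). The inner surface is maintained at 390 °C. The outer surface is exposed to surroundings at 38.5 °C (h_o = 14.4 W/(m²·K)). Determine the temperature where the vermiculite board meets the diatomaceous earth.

Treat each layer as a resistance in series:
  R_stainless steel = (1/1.29 − 1/1.32)/(4πk) = 0.01762/(4π·18.2) = 7.703×10^-5 K/W
  R_vermiculite board = (1/1.32 − 1/2.04)/(4πk) = 0.2674/(4π·0.0644) = 0.3304 K/W
  R_diatomaceous earth = (1/2.04 − 1/2.44)/(4πk) = 0.08036/(4π·0.0849) = 0.07532 K/W
  R_conv,out = 1/(4πr²h) = 1/(4π·2.44²·14.4) = 9.282×10^-4 K/W
ΣR = 7.703×10^-5 + 0.3304 + 0.07532 + 9.282×10^-4 = 0.4067 K/W
Q = ΔT/ΣR = (390 °C − 38.5 °C)/0.4067 = 864.3 W
From the inner boundary to the vermiculite board/diatomaceous earth interface, ΣR_partial = 0.3305 K/W.
T_interface = T_in − Q·ΣR_partial = 390 °C − (864.3)(0.3305) = 104 °C

T = 104 °C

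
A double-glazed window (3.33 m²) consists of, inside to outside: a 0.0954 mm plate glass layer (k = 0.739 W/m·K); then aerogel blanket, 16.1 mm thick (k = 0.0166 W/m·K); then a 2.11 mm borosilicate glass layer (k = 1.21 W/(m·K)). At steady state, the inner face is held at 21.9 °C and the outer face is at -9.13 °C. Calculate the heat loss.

Treat each layer as a resistance in series:
  R_plate glass = L/(kA) = 9.54×10^-5/(0.739·3.33) = 3.877×10^-5 K/W
  R_aerogel blanket = L/(kA) = 0.0161/(0.0166·3.33) = 0.2913 K/W
  R_borosilicate glass = L/(kA) = 0.00211/(1.21·3.33) = 5.237×10^-4 K/W
ΣR = 3.877×10^-5 + 0.2913 + 5.237×10^-4 = 0.2919 K/W
Q = ΔT/ΣR = (21.9 °C − -9.13 °C)/0.2919 = 106 W

Q = 106 W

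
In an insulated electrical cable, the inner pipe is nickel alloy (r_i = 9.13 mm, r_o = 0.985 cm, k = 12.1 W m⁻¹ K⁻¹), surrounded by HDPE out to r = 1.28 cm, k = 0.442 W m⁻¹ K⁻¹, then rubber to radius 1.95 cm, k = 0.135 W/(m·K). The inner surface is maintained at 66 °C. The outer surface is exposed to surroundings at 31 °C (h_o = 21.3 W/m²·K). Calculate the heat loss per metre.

Q' = 35.9 W/m

Series thermal resistances, inner to outer:
  R'_nickel alloy = ln(0.00985/0.00913)/(2πk) = 0.07591/(2π·12.1) = 9.984×10^-4 m·K/W
  R'_HDPE = ln(0.0128/0.00985)/(2πk) = 0.2620/(2π·0.442) = 0.09433 m·K/W
  R'_rubber = ln(0.0195/0.0128)/(2πk) = 0.4210/(2π·0.135) = 0.4963 m·K/W
  R'_conv,out = 1/(2πr h) = 1/(2π·0.0195·21.3) = 0.3832 m·K/W
ΣR = 9.984×10^-4 + 0.09433 + 0.4963 + 0.3832 = 0.9748 m·K/W
Q' = ΔT/ΣR = (66 °C − 31 °C)/0.9748 = 35.9 W/m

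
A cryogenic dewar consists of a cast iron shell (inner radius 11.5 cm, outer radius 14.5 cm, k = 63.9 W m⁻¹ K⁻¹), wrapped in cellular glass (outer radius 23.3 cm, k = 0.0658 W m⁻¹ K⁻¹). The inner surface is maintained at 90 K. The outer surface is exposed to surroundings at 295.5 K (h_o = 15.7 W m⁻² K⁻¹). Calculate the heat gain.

Series thermal resistances, inner to outer:
  R_cast iron = (1/0.115 − 1/0.145)/(4πk) = 1.799/(4π·63.9) = 0.002240 K/W
  R_cellular glass = (1/0.145 − 1/0.233)/(4πk) = 2.605/(4π·0.0658) = 3.150 K/W
  R_conv,out = 1/(4πr²h) = 1/(4π·0.233²·15.7) = 0.09336 K/W
ΣR = 0.002240 + 3.150 + 0.09336 = 3.246 K/W
Q = ΔT/ΣR = (90 K − 295.5 K)/3.246 = -63.3 W
(Negative Q ⇒ heat flows inward; heat gain = 63.3 W.)

Q = 63.3 W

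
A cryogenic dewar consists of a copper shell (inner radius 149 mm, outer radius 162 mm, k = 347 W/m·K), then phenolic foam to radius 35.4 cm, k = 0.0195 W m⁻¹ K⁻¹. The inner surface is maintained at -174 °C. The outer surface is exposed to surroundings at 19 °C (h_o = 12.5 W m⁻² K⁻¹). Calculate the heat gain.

Series thermal resistances, inner to outer:
  R_copper = (1/0.149 − 1/0.162)/(4πk) = 0.5386/(4π·347) = 1.235×10^-4 K/W
  R_phenolic foam = (1/0.162 − 1/0.354)/(4πk) = 3.348/(4π·0.0195) = 13.66 K/W
  R_conv,out = 1/(4πr²h) = 1/(4π·0.354²·12.5) = 0.05080 K/W
ΣR = 1.235×10^-4 + 13.66 + 0.05080 = 13.71 K/W
Q = ΔT/ΣR = (-174 °C − 19 °C)/13.71 = -14.1 W
(Negative Q ⇒ heat flows inward; heat gain = 14.1 W.)

Q = 14.1 W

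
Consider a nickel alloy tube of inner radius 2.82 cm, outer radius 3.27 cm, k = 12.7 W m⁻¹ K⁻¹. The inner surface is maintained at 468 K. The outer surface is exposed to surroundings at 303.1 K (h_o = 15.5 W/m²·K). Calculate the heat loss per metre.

Resistance network (inner→outer):
  R'_nickel alloy = ln(0.0327/0.0282)/(2πk) = 0.1481/(2π·12.7) = 0.001855 m·K/W
  R'_conv,out = 1/(2πr h) = 1/(2π·0.0327·15.5) = 0.3140 m·K/W
ΣR = 0.001855 + 0.3140 = 0.3159 m·K/W
Q' = ΔT/ΣR = (468 K − 303.1 K)/0.3159 = 522 W/m

Q' = 522 W/m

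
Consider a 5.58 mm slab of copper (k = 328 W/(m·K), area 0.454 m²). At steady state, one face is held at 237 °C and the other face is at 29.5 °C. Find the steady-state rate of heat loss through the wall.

Q = kA·ΔT/L = 328 × 0.454 × |237 °C − 29.5 °C| / 0.00558 = 5.54×10^6 W

Q = 5.54×10^6 W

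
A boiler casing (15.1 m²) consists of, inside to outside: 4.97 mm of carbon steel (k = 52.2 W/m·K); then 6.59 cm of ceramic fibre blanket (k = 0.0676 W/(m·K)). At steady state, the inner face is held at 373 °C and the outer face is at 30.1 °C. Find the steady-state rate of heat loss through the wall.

Series thermal resistances, inner to outer:
  R_carbon steel = L/(kA) = 0.00497/(52.2·15.1) = 6.305×10^-6 K/W
  R_ceramic fibre blanket = L/(kA) = 0.0659/(0.0676·15.1) = 0.06456 K/W
ΣR = 6.305×10^-6 + 0.06456 = 0.06457 K/W
Q = ΔT/ΣR = (373 °C − 30.1 °C)/0.06457 = 5310 W

Q = 5310 W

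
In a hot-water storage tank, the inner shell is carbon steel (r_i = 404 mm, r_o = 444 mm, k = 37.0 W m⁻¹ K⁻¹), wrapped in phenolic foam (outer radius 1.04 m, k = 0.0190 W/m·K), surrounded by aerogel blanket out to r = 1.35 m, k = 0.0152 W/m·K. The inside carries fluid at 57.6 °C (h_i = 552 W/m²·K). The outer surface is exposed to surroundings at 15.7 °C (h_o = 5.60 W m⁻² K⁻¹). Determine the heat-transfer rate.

Treat each layer as a resistance in series:
  R_conv,in = 1/(4πr²h) = 1/(4π·0.404²·552) = 8.833×10^-4 K/W
  R_carbon steel = (1/0.404 − 1/0.444)/(4πk) = 0.2230/(4π·37.0) = 4.796×10^-4 K/W
  R_phenolic foam = (1/0.444 − 1/1.04)/(4πk) = 1.291/(4π·0.0190) = 5.406 K/W
  R_aerogel blanket = (1/1.04 − 1/1.35)/(4πk) = 0.2208/(4π·0.0152) = 1.156 K/W
  R_conv,out = 1/(4πr²h) = 1/(4π·1.35²·5.60) = 0.007797 K/W
ΣR = 8.833×10^-4 + 4.796×10^-4 + 5.406 + 1.156 + 0.007797 = 6.571 K/W
Q = ΔT/ΣR = (57.6 °C − 15.7 °C)/6.571 = 6.38 W

Q = 6.38 W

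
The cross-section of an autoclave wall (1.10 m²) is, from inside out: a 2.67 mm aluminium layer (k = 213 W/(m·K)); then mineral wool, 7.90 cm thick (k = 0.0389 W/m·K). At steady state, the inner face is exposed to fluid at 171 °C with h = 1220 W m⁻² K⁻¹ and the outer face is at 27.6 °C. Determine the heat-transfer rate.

Series thermal resistances, inner to outer:
  R_conv,in = 1/(hA) = 1/(1220·1.10) = 7.452×10^-4 K/W
  R_aluminium = L/(kA) = 0.00267/(213·1.10) = 1.140×10^-5 K/W
  R_mineral wool = L/(kA) = 0.0790/(0.0389·1.10) = 1.846 K/W
ΣR = 7.452×10^-4 + 1.140×10^-5 + 1.846 = 1.847 K/W
Q = ΔT/ΣR = (171 °C − 27.6 °C)/1.847 = 77.6 W

Q = 77.6 W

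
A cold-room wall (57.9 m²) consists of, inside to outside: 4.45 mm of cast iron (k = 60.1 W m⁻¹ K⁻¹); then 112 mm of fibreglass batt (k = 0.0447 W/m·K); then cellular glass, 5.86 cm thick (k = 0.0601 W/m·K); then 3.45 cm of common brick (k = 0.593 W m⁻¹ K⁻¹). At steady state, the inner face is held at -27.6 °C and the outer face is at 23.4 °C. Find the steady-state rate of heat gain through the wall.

Series thermal resistances, inner to outer:
  R_cast iron = L/(kA) = 0.00445/(60.1·57.9) = 1.279×10^-6 K/W
  R_fibreglass batt = L/(kA) = 0.112/(0.0447·57.9) = 0.04327 K/W
  R_cellular glass = L/(kA) = 0.0586/(0.0601·57.9) = 0.01684 K/W
  R_common brick = L/(kA) = 0.0345/(0.593·57.9) = 0.001005 K/W
ΣR = 1.279×10^-6 + 0.04327 + 0.01684 + 0.001005 = 0.06112 K/W
Q = ΔT/ΣR = (-27.6 °C − 23.4 °C)/0.06112 = -834 W
(Negative Q ⇒ heat flows inward; heat gain = 834 W.)

Q = 834 W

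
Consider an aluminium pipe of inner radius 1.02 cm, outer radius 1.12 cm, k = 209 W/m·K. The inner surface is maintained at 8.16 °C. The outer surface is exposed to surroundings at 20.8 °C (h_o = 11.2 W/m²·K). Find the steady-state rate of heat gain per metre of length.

Q' = 9.96 W/m

Treat each layer as a resistance in series:
  R'_aluminium = ln(0.0112/0.0102)/(2πk) = 0.09353/(2π·209) = 7.122×10^-5 m·K/W
  R'_conv,out = 1/(2πr h) = 1/(2π·0.0112·11.2) = 1.269 m·K/W
ΣR = 7.122×10^-5 + 1.269 = 1.269 m·K/W
Q' = ΔT/ΣR = (8.16 °C − 20.8 °C)/1.269 = -9.96 W/m
(Negative Q' ⇒ heat flows inward; heat gain = 9.96 W/m.)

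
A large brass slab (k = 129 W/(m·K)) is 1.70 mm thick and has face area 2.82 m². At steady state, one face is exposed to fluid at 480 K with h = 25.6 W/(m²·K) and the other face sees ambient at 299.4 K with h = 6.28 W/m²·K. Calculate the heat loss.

Series thermal resistances, inner to outer:
  R_conv,in = 1/(hA) = 1/(25.6·2.82) = 0.01385 K/W
  R_brass = L/(kA) = 0.00170/(129·2.82) = 4.673×10^-6 K/W
  R_conv,out = 1/(hA) = 1/(6.28·2.82) = 0.05647 K/W
ΣR = 0.01385 + 4.673×10^-6 + 0.05647 = 0.07032 K/W
Q = ΔT/ΣR = (480 K − 299.4 K)/0.07032 = 2570 W

Q = 2.57 kW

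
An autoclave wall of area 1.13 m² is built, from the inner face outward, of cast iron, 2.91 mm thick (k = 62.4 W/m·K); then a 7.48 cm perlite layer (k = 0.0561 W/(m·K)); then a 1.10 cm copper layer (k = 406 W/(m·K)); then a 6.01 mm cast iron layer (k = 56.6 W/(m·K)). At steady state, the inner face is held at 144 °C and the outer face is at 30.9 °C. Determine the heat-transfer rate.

Q = 95.8 W

Treat each layer as a resistance in series:
  R_cast iron = L/(kA) = 0.00291/(62.4·1.13) = 4.127×10^-5 K/W
  R_perlite = L/(kA) = 0.0748/(0.0561·1.13) = 1.180 K/W
  R_copper = L/(kA) = 0.0110/(406·1.13) = 2.398×10^-5 K/W
  R_cast iron = L/(kA) = 0.00601/(56.6·1.13) = 9.397×10^-5 K/W
ΣR = 4.127×10^-5 + 1.180 + 2.398×10^-5 + 9.397×10^-5 = 1.180 K/W
Q = ΔT/ΣR = (144 °C − 30.9 °C)/1.180 = 95.8 W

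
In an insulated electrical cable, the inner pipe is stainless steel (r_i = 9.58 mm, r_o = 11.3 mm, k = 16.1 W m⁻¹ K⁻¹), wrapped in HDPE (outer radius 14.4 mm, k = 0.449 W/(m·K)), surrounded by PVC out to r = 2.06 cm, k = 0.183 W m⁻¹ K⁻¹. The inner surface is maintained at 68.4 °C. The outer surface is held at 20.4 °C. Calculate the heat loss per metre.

Q' = 120 W/m

Treat each layer as a resistance in series:
  R'_stainless steel = ln(0.0113/0.00958)/(2πk) = 0.1651/(2π·16.1) = 0.001632 m·K/W
  R'_HDPE = ln(0.0144/0.0113)/(2πk) = 0.2424/(2π·0.449) = 0.08593 m·K/W
  R'_PVC = ln(0.0206/0.0144)/(2πk) = 0.3581/(2π·0.183) = 0.3114 m·K/W
ΣR = 0.001632 + 0.08593 + 0.3114 = 0.3990 m·K/W
Q' = ΔT/ΣR = (68.4 °C − 20.4 °C)/0.3990 = 120 W/m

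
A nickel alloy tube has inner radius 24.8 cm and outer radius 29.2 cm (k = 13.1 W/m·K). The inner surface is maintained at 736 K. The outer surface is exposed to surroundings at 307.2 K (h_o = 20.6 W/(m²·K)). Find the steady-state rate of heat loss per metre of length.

Series thermal resistances, inner to outer:
  R'_nickel alloy = ln(0.292/0.248)/(2πk) = 0.1633/(2π·13.1) = 0.001984 m·K/W
  R'_conv,out = 1/(2πr h) = 1/(2π·0.292·20.6) = 0.02646 m·K/W
ΣR = 0.001984 + 0.02646 = 0.02844 m·K/W
Q' = ΔT/ΣR = (736 K − 307.2 K)/0.02844 = 15100 W/m

Q' = 15100 W/m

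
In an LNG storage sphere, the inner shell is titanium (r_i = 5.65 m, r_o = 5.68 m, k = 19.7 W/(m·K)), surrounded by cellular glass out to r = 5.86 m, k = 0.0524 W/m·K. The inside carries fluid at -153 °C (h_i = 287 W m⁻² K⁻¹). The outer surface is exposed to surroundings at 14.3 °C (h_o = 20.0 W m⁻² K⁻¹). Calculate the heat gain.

Q = 20.1 kW

Resistance network (inner→outer):
  R_conv,in = 1/(4πr²h) = 1/(4π·5.65²·287) = 8.686×10^-6 K/W
  R_titanium = (1/5.65 − 1/5.68)/(4πk) = 9.348×10^-4/(4π·19.7) = 3.776×10^-6 K/W
  R_cellular glass = (1/5.68 − 1/5.86)/(4πk) = 0.005408/(4π·0.0524) = 0.008213 K/W
  R_conv,out = 1/(4πr²h) = 1/(4π·5.86²·20.0) = 1.159×10^-4 K/W
ΣR = 8.686×10^-6 + 3.776×10^-6 + 0.008213 + 1.159×10^-4 = 0.008341 K/W
Q = ΔT/ΣR = (-153 °C − 14.3 °C)/0.008341 = -20100 W
(Negative Q ⇒ heat flows inward; heat gain = 20100 W.)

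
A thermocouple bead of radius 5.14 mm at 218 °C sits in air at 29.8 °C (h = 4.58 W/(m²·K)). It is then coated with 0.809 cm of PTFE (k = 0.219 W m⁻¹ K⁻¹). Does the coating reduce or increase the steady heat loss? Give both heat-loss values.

increases: 0.286 → 1.32 W

Critical radius for a sphere: r_cr = 2k/h = 0.0956 m = 9.56 cm.
Outer radius after coating: r₂ = 0.00514 + 0.00809 = 0.01323 m.
Since r₁ < r_cr and r₂ ≤ r_cr, the coating moves toward the maximum at r_cr — heat loss rises.
Bare: R = 1/(4πr₁²h) = 657.7 K/W; Q = 188.2/657.7 = 0.286 W.
Coated: R = R_cond + R_conv = 142.5 K/W; Q = 188.2/142.5 = 1.32 W.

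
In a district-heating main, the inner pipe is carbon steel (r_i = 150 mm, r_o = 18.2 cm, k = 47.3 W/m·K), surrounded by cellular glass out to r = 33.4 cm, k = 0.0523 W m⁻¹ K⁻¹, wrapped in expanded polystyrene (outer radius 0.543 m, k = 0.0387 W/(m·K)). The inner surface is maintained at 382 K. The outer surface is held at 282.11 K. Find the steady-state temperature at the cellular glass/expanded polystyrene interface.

Treat each layer as a resistance in series:
  R'_carbon steel = ln(0.182/0.150)/(2πk) = 0.1934/(2π·47.3) = 6.507×10^-4 m·K/W
  R'_cellular glass = ln(0.334/0.182)/(2πk) = 0.6071/(2π·0.0523) = 1.848 m·K/W
  R'_expanded polystyrene = ln(0.543/0.334)/(2πk) = 0.4860/(2π·0.0387) = 1.999 m·K/W
ΣR = 6.507×10^-4 + 1.848 + 1.999 = 3.848 m·K/W
Q' = ΔT/ΣR = (382 K − 282.11 K)/3.848 = 25.96 W/m
From the inner boundary to the cellular glass/expanded polystyrene interface, ΣR_partial = 1.849 m·K/W.
T_interface = T_in − Q'·ΣR_partial = 382 K − (25.96)(1.849) = 334.0 K

T = 334.0 K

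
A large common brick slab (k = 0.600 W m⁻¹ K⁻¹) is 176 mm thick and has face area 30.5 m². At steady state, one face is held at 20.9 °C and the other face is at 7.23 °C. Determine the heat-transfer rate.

Q = 1420 W

Q = kA·ΔT/L = 0.600 × 30.5 × |20.9 °C − 7.23 °C| / 0.176 = 1420 W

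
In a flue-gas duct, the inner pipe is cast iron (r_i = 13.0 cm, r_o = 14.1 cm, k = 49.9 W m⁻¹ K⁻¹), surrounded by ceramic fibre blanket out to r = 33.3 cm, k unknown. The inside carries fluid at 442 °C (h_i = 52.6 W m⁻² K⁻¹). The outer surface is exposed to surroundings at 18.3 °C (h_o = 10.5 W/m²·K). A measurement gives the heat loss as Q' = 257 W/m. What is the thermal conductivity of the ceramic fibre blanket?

ΣR = ΔT/Q' = |442 − 18.3|/257 = 1.649 m·K/W
Known resistances:
  R'_conv,in = 1/(2πr h) = 1/(2π·0.130·52.6) = 0.02328 m·K/W
  R'_cast iron = ln(0.141/0.130)/(2πk) = 0.08123/(2π·49.9) = 2.591×10^-4 m·K/W
  R'_conv,out = 1/(2πr h) = 1/(2π·0.333·10.5) = 0.04552 m·K/W
R_ceramic fibre blanket = ΣR − ΣR_known = 1.649 − 0.06906 = 1.580 m·K/W
ln(r₂/r₁)/(2πk) = 1.580 ⇒ k = 0.8594/(2π·1.580) = 0.0866 W/m·K

k = 0.0866 W/m·K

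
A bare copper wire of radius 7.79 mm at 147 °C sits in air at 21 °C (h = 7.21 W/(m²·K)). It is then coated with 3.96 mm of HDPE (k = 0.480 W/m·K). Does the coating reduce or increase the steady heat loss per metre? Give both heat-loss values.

increases: 44.5 → 62.5 W/m

Critical radius for a cylinder: r_cr = k/h = 0.0666 m = 6.66 cm.
Outer radius after coating: r₂ = 0.00779 + 0.00396 = 0.01175 m.
Since r₁ < r_cr and r₂ ≤ r_cr, the coating moves toward the maximum at r_cr — heat loss rises.
Bare: R = 1/(2πr₁h) = 2.834 m·K/W; Q = 126/2.834 = 44.5 W/m.
Coated: R = R_cond + R_conv = 2.015 m·K/W; Q = 126/2.015 = 62.5 W/m.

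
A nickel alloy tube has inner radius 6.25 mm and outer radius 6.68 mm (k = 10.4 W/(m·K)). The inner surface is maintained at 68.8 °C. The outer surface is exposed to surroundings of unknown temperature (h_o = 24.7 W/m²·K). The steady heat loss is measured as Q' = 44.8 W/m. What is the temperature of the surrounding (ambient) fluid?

Series resistances:
  R'_nickel alloy = ln(0.00668/0.00625)/(2πk) = 0.06654/(2π·10.4) = 0.001018 m·K/W
  R'_conv,out = 1/(2πr h) = 1/(2π·0.00668·24.7) = 0.9646 m·K/W
ΣR = 0.9656 m·K/W
ΔT = Q'·ΣR = 44.8 × 0.9656 = 43.26 K
Heat flows outward, so T_out = T_in − ΔT = 68.8 − 43.26 = 25.5 °C

T_out = 25.5 °C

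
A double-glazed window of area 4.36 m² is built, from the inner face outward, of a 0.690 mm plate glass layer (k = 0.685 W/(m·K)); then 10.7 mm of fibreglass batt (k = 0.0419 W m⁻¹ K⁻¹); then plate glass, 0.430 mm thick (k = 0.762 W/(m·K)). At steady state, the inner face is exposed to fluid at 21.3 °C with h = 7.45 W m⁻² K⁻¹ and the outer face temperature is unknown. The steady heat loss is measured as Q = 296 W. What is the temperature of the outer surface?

T_out = -5.26 °C

Sum the resistances:
  R_conv,in = 1/(hA) = 1/(7.45·4.36) = 0.03079 K/W
  R_plate glass = L/(kA) = 6.90×10^-4/(0.685·4.36) = 2.310×10^-4 K/W
  R_fibreglass batt = L/(kA) = 0.0107/(0.0419·4.36) = 0.05857 K/W
  R_plate glass = L/(kA) = 4.30×10^-4/(0.762·4.36) = 1.294×10^-4 K/W
ΣR = 0.08972 K/W
ΔT = Q·ΣR = 296 × 0.08972 = 26.56 K
Heat flows outward, so T_out = T_in − ΔT = 21.3 − 26.56 = -5.26 °C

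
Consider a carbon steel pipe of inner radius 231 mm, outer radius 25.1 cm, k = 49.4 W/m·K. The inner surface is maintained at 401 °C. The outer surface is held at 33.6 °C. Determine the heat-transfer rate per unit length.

Q' = 1370 kW/m

Q' = 2πk·ΔT/ln(r₂/r₁) = 2π × 49.4 × 367.4 / ln(0.251/0.231) = 1.37×10^6 W/m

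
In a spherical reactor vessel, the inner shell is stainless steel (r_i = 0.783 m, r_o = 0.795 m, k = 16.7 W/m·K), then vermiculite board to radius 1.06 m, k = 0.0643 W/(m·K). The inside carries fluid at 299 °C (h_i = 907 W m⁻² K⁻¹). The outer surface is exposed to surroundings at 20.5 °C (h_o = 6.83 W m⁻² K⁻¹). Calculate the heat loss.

Q = 697 W

Series thermal resistances, inner to outer:
  R_conv,in = 1/(4πr²h) = 1/(4π·0.783²·907) = 1.431×10^-4 K/W
  R_stainless steel = (1/0.783 − 1/0.795)/(4πk) = 0.01928/(4π·16.7) = 9.186×10^-5 K/W
  R_vermiculite board = (1/0.795 − 1/1.06)/(4πk) = 0.3145/(4π·0.0643) = 0.3892 K/W
  R_conv,out = 1/(4πr²h) = 1/(4π·1.06²·6.83) = 0.01037 K/W
ΣR = 1.431×10^-4 + 9.186×10^-5 + 0.3892 + 0.01037 = 0.3998 K/W
Q = ΔT/ΣR = (299 °C − 20.5 °C)/0.3998 = 697 W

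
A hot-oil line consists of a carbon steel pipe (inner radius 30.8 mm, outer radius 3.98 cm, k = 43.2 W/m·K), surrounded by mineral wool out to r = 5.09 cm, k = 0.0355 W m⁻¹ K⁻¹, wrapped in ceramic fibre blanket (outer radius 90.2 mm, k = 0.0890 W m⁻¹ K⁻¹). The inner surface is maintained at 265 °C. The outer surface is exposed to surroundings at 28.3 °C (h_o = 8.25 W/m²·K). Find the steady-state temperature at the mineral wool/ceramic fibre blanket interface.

T = 153 °C

Series thermal resistances, inner to outer:
  R'_carbon steel = ln(0.0398/0.0308)/(2πk) = 0.2564/(2π·43.2) = 9.444×10^-4 m·K/W
  R'_mineral wool = ln(0.0509/0.0398)/(2πk) = 0.2460/(2π·0.0355) = 1.103 m·K/W
  R'_ceramic fibre blanket = ln(0.0902/0.0509)/(2πk) = 0.5722/(2π·0.0890) = 1.023 m·K/W
  R'_conv,out = 1/(2πr h) = 1/(2π·0.0902·8.25) = 0.2139 m·K/W
ΣR = 9.444×10^-4 + 1.103 + 1.023 + 0.2139 = 2.341 m·K/W
Q' = ΔT/ΣR = (265 °C − 28.3 °C)/2.341 = 101.1 W/m
From the inner boundary to the mineral wool/ceramic fibre blanket interface, ΣR_partial = 1.104 m·K/W.
T_interface = T_in − Q'·ΣR_partial = 265 °C − (101.1)(1.104) = 153 °C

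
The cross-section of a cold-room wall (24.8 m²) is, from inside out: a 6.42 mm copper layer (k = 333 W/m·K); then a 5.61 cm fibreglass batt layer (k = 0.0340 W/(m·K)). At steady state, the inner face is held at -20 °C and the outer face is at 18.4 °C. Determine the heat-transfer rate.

Series thermal resistances, inner to outer:
  R_copper = L/(kA) = 0.00642/(333·24.8) = 7.774×10^-7 K/W
  R_fibreglass batt = L/(kA) = 0.0561/(0.0340·24.8) = 0.06653 K/W
ΣR = 7.774×10^-7 + 0.06653 = 0.06653 K/W
Q = ΔT/ΣR = (-20 °C − 18.4 °C)/0.06653 = -577 W
(Negative Q ⇒ heat flows inward; heat gain = 577 W.)

Q = 577 W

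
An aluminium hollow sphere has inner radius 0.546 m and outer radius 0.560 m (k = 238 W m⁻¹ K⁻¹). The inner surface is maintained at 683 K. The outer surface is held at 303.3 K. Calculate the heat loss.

Q = 2.48×10^7 W

Q = 4πk·ΔT/(1/r₁ − 1/r₂) = 4π × 238 × 379.7 / (1/0.546 − 1/0.560) = 2.48×10^7 W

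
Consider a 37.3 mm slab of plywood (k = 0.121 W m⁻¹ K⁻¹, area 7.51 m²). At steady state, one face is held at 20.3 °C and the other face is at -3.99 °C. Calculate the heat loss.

Q = kA·ΔT/L = 0.121 × 7.51 × |20.3 °C − -3.99 °C| / 0.0373 = 592 W

Q = 592 W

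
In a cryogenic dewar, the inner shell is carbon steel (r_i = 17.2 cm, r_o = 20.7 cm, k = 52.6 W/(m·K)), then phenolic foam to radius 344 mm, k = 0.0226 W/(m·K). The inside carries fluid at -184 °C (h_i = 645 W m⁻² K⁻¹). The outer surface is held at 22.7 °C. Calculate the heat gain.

Treat each layer as a resistance in series:
  R_conv,in = 1/(4πr²h) = 1/(4π·0.172²·645) = 0.004170 K/W
  R_carbon steel = (1/0.172 − 1/0.207)/(4πk) = 0.9830/(4π·52.6) = 0.001487 K/W
  R_phenolic foam = (1/0.207 − 1/0.344)/(4πk) = 1.924/(4π·0.0226) = 6.774 K/W
ΣR = 0.004170 + 0.001487 + 6.774 = 6.780 K/W
Q = ΔT/ΣR = (-184 °C − 22.7 °C)/6.780 = -30.5 W
(Negative Q ⇒ heat flows inward; heat gain = 30.5 W.)

Q = 30.5 W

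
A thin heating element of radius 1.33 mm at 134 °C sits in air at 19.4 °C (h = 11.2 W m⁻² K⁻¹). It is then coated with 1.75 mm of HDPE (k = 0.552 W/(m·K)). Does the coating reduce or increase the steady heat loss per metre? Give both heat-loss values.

increases: 10.7 → 23.6 W/m

Critical radius for a cylinder: r_cr = k/h = 0.0493 m = 4.93 cm.
Outer radius after coating: r₂ = 0.00133 + 0.00175 = 0.00308 m.
Since r₁ < r_cr and r₂ ≤ r_cr, the coating moves toward the maximum at r_cr — heat loss rises.
Bare: R = 1/(2πr₁h) = 10.68 m·K/W; Q = 114.6/10.68 = 10.7 W/m.
Coated: R = R_cond + R_conv = 4.856 m·K/W; Q = 114.6/4.856 = 23.6 W/m.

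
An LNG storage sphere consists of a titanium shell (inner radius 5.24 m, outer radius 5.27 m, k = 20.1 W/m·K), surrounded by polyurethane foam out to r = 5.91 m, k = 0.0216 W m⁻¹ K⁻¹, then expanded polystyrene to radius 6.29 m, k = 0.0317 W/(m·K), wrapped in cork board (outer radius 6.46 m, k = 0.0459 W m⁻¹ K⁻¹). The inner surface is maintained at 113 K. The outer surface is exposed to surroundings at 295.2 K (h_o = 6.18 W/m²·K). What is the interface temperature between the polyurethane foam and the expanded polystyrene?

Series thermal resistances, inner to outer:
  R_titanium = (1/5.24 − 1/5.27)/(4πk) = 0.001086/(4π·20.1) = 4.301×10^-6 K/W
  R_polyurethane foam = (1/5.27 − 1/5.91)/(4πk) = 0.02055/(4π·0.0216) = 0.07570 K/W
  R_expanded polystyrene = (1/5.91 − 1/6.29)/(4πk) = 0.01022/(4π·0.0317) = 0.02566 K/W
  R_cork board = (1/6.29 − 1/6.46)/(4πk) = 0.004184/(4π·0.0459) = 0.007253 K/W
  R_conv,out = 1/(4πr²h) = 1/(4π·6.46²·6.18) = 3.086×10^-4 K/W
ΣR = 4.301×10^-6 + 0.07570 + 0.02566 + 0.007253 + 3.086×10^-4 = 0.1089 K/W
Q = ΔT/ΣR = (113 K − 295.2 K)/0.1089 = -1673 W
From the inner boundary to the polyurethane foam/expanded polystyrene interface, ΣR_partial = 0.07570 K/W.
T_interface = T_in − Q·ΣR_partial = 113 K − (-1673)(0.07570) = 239.6 K

T = 239.6 K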